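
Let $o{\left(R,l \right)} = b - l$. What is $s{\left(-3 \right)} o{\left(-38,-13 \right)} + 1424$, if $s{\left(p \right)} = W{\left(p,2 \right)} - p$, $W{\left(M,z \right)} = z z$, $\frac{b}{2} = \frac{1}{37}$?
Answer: $\frac{56069}{37} \approx 1515.4$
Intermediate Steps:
$b = \frac{2}{37} \approx 0.054054$
$W{\left(M,z \right)} = z^{2}$
$o{\left(R,l \right)} = \frac{2}{37} - l$
$s{\left(p \right)} = 4 - p$ ($s{\left(p \right)} = 2^{2} - p = 4 - p$)
$s{\left(-3 \right)} o{\left(-38,-13 \right)} + 1424 = \left(4 - -3\right) \left(\frac{2}{37} - -13\right) + 1424 = \left(4 + 3\right) \left(\frac{2}{37} + 13\right) + 1424 = 7 \cdot \frac{483}{37} + 1424 = \frac{3381}{37} + 1424 = \frac{56069}{37}$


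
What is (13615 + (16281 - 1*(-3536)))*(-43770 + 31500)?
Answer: -410210640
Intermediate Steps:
(13615 + (16281 - 1*(-3536)))*(-43770 + 31500) = (13615 + (16281 + 3536))*(-12270) = (13615 + 19817)*(-12270) = 33432*(-12270) = -410210640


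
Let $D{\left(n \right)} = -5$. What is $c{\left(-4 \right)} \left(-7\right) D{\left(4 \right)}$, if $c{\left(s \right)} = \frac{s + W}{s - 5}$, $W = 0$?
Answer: $\frac{140}{9} \approx 15.556$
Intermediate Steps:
$c{\left(s \right)} = \frac{s}{-5 + s}$ ($c{\left(s \right)} = \frac{s + 0}{s - 5} = \frac{s}{-5 + s}$)
$c{\left(-4 \right)} \left(-7\right) D{\left(4 \right)} = - \frac{4}{-5 - 4} \left(-7\right) \left(-5\right) = - \frac{4}{-9} \left(-7\right) \left(-5\right) = \left(-4\right) \left(- \frac{1}{9}\right) \left(-7\right) \left(-5\right) = \frac{4}{9} \left(-7\right) \left(-5\right) = \left(- \frac{28}{9}\right) \left(-5\right) = \frac{140}{9}$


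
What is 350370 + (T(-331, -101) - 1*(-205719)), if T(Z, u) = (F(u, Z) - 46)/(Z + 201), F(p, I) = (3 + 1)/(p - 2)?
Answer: 3723018226/6695 ≈ 5.5609e+5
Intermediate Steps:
F(p, I) = 4/(-2 + p)
T(Z, u) = (-46 + 4/(-2 + u))/(201 + Z) (T(Z, u) = (4/(-2 + u) - 46)/(Z + 201) = (-46 + 4/(-2 + u))/(201 + Z))
350370 + (T(-331, -101) - 1*(-205719)) = 350370 + (2*(48 - 23*(-101))/((-2 - 101)*(201 - 331)) - 1*(-205719)) = 350370 + (2*(48 + 2323)/(-103*(-130)) + 205719) = 350370 + (2*(-1/103)*(-1/130)*2371 + 205719) = 350370 + (2371/6695 + 205719) = 350370 + 1377291076/6695 = 3723018226/6695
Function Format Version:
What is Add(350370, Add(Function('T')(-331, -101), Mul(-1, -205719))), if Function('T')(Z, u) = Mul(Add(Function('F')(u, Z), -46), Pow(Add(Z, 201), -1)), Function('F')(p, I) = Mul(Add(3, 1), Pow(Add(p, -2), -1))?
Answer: Rational(3723018226, 6695) ≈ 5.5609e+5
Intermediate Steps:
Function('F')(p, I) = Mul(4, Pow(Add(-2, p), -1))
Function('T')(Z, u) = Mul(Pow(Add(201, Z), -1), Add(-46, Mul(4, Pow(Add(-2, u), -1)))) (Function('T')(Z, u) = Mul(Add(Mul(4, Pow(Add(-2, u), -1)), -46), Pow(Add(Z, 201), -1)) = Mul(Add(-46, Mul(4, Pow(Add(-2, u), -1))), Pow(Add(201, Z), -1)) = Mul(Pow(Add(201, Z), -1), Add(-46, Mul(4, Pow(Add(-2, u), -1)))))
Add(350370, Add(Function('T')(-331, -101), Mul(-1, -205719))) = Add(350370, Add(Mul(2, Pow(Add(-2, -101), -1), Pow(Add(201, -331), -1), Add(48, Mul(-23, -101))), Mul(-1, -205719))) = Add(350370, Add(Mul(2, Pow(-103, -1), Pow(-130, -1), Add(48, 2323)), 205719)) = Add(350370, Add(Mul(2, Rational(-1, 103), Rational(-1, 130), 2371), 205719)) = Add(350370, Add(Rational(2371, 6695), 205719)) = Add(350370, Rational(1377291076, 6695)) = Rational(3723018226, 6695)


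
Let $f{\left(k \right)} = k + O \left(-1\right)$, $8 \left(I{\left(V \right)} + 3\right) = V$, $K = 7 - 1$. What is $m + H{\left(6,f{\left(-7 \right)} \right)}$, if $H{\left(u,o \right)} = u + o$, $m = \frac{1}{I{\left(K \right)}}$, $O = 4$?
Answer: $- \frac{49}{9} \approx -5.4444$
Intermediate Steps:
$K = 6$ ($K = 7 - 1 = 6$)
$I{\left(V \right)} = -3 + \frac{V}{8}$
$m = - \frac{4}{9}$ ($m = \frac{1}{-3 + \frac{1}{8} \cdot 6} = \frac{1}{-3 + \frac{3}{4}} = \frac{1}{- \frac{9}{4}} = - \frac{4}{9} \approx -0.44444$)
$f{\left(k \right)} = -4 + k$ ($f{\left(k \right)} = k + 4 \left(-1\right) = k - 4 = -4 + k$)
$H{\left(u,o \right)} = o + u$
$m + H{\left(6,f{\left(-7 \right)} \right)} = - \frac{4}{9} + \left(\left(-4 - 7\right) + 6\right) = - \frac{4}{9} + \left(-11 + 6\right) = - \frac{4}{9} - 5 = - \frac{49}{9}$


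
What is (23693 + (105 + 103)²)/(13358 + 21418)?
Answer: 22319/11592 ≈ 1.9254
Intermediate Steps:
(23693 + (105 + 103)²)/(13358 + 21418) = (23693 + 208²)/34776 = (23693 + 43264)*(1/34776) = 66957*(1/34776) = 22319/11592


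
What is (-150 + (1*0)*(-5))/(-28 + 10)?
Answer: 25/3 ≈ 8.3333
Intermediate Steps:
(-150 + (1*0)*(-5))/(-28 + 10) = (-150 + 0*(-5))/(-18) = (-150 + 0)*(-1/18) = -150*(-1/18) = 25/3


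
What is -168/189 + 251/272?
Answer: 83/2448 ≈ 0.033905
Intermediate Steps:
-168/189 + 251/272 = -168*1/189 + 251*(1/272) = -8/9 + 251/272 = 83/2448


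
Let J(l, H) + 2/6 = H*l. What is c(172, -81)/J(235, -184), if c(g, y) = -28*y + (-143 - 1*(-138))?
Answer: -93/1777 ≈ -0.052335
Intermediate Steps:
J(l, H) = -⅓ + H*l
c(g, y) = -5 - 28*y (c(g, y) = -28*y + (-143 + 138) = -28*y - 5 = -5 - 28*y)
c(172, -81)/J(235, -184) = (-5 - 28*(-81))/(-⅓ - 184*235) = (-5 + 2268)/(-⅓ - 43240) = 2263/(-129721/3) = 2263*(-3/129721) = -93/1777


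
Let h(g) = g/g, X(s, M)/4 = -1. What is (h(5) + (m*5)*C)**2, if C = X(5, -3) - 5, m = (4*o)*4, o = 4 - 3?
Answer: 516961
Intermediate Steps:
o = 1
X(s, M) = -4 (X(s, M) = 4*(-1) = -4)
h(g) = 1
m = 16 (m = (4*1)*4 = 4*4 = 16)
C = -9 (C = -4 - 5 = -9)
(h(5) + (m*5)*C)**2 = (1 + (16*5)*(-9))**2 = (1 + 80*(-9))**2 = (1 - 720)**2 = (-719)**2 = 516961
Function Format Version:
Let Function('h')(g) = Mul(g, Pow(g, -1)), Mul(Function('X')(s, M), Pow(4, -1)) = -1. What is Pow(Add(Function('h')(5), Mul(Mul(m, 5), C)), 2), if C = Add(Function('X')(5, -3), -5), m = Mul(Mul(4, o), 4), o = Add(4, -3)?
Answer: 516961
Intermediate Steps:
o = 1
Function('X')(s, M) = -4 (Function('X')(s, M) = Mul(4, -1) = -4)
Function('h')(g) = 1
m = 16 (m = Mul(Mul(4, 1), 4) = Mul(4, 4) = 16)
C = -9 (C = Add(-4, -5) = -9)
Pow(Add(Function('h')(5), Mul(Mul(m, 5), C)), 2) = Pow(Add(1, Mul(Mul(16, 5), -9)), 2) = Pow(Add(1, Mul(80, -9)), 2) = Pow(Add(1, -720), 2) = Pow(-719, 2) = 516961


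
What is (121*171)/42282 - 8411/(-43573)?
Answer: 139689205/204705954 ≈ 0.68239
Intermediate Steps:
(121*171)/42282 - 8411/(-43573) = 20691*(1/42282) - 8411*(-1/43573) = 2299/4698 + 8411/43573 = 139689205/204705954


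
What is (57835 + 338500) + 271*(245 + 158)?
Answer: 505548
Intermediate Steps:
(57835 + 338500) + 271*(245 + 158) = 396335 + 271*403 = 396335 + 109213 = 505548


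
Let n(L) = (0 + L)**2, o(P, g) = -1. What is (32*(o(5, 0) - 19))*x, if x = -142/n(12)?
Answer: 5680/9 ≈ 631.11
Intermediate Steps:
n(L) = L**2
x = -71/72 (x = -142/(12**2) = -142/144 = -142*1/144 = -71/72 ≈ -0.98611)
(32*(o(5, 0) - 19))*x = (32*(-1 - 19))*(-71/72) = (32*(-20))*(-71/72) = -640*(-71/72) = 5680/9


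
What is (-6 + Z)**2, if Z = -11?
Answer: 289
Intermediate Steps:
(-6 + Z)**2 = (-6 - 11)**2 = (-17)**2 = 289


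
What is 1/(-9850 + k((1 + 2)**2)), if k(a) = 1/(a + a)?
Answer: -18/177299 ≈ -0.00010152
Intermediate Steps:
k(a) = 1/(2*a)
1/(-9850 + k((1 + 2)**2)) = 1/(-9850 + 1/(2*((1 + 2)**2))) = 1/(-9850 + 1/(2*(3**2))) = 1/(-9850 + (1/2)/9) = 1/(-9850 + (1/2)*(1/9)) = 1/(-9850 + 1/18) = 1/(-177299/18) = -18/177299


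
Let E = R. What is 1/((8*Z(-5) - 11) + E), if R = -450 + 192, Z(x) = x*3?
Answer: -1/389 ≈ -0.0025707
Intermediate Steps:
Z(x) = 3*x
R = -258
E = -258
1/((8*Z(-5) - 11) + E) = 1/((8*(3*(-5)) - 11) - 258) = 1/((8*(-15) - 11) - 258) = 1/((-120 - 11) - 258) = 1/(-131 - 258) = 1/(-389) = -1/389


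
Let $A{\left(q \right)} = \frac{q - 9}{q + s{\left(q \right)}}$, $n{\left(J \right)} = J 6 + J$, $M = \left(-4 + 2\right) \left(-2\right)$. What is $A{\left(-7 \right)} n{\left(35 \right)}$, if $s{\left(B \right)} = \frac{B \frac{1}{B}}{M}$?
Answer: $\frac{15680}{27} \approx 580.74$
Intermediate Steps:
$M = 4$ ($M = \left(-2\right) \left(-2\right) = 4$)
$s{\left(B \right)} = \frac{1}{4}$ ($s{\left(B \right)} = \frac{B \frac{1}{B}}{4} = 1 \cdot \frac{1}{4} = \frac{1}{4}$)
$n{\left(J \right)} = 7 J$ ($n{\left(J \right)} = 6 J + J = 7 J$)
$A{\left(q \right)} = \frac{-9 + q}{\frac{1}{4} + q}$ ($A{\left(q \right)} = \frac{q - 9}{q + \frac{1}{4}} = \frac{-9 + q}{\frac{1}{4} + q}$)
$A{\left(-7 \right)} n{\left(35 \right)} = \frac{4 \left(-9 - 7\right)}{1 + 4 \left(-7\right)} 7 \cdot 35 = 4 \frac{1}{1 - 28} \left(-16\right) 245 = 4 \frac{1}{-27} \left(-16\right) 245 = 4 \left(- \frac{1}{27}\right) \left(-16\right) 245 = \frac{64}{27} \cdot 245 = \frac{15680}{27}$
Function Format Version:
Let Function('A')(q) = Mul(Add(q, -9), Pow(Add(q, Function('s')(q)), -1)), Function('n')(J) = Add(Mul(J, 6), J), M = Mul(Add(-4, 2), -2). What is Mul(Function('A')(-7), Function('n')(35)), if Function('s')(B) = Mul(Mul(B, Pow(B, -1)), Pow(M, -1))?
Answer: Rational(15680, 27) ≈ 580.74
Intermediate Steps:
M = 4 (M = Mul(-2, -2) = 4)
Function('s')(B) = Rational(1, 4) (Function('s')(B) = Mul(Mul(B, Pow(B, -1)), Pow(4, -1)) = Mul(1, Rational(1, 4)) = Rational(1, 4))
Function('n')(J) = Mul(7, J) (Function('n')(J) = Add(Mul(6, J), J) = Mul(7, J))
Function('A')(q) = Mul(Pow(Add(Rational(1, 4), q), -1), Add(-9, q)) (Function('A')(q) = Mul(Add(q, -9), Pow(Add(q, Rational(1, 4)), -1)) = Mul(Add(-9, q), Pow(Add(Rational(1, 4), q), -1)) = Mul(Pow(Add(Rational(1, 4), q), -1), Add(-9, q)))
Mul(Function('A')(-7), Function('n')(35)) = Mul(Mul(4, Pow(Add(1, Mul(4, -7)), -1), Add(-9, -7)), Mul(7, 35)) = Mul(Mul(4, Pow(Add(1, -28), -1), -16), 245) = Mul(Mul(4, Pow(-27, -1), -16), 245) = Mul(Mul(4, Rational(-1, 27), -16), 245) = Mul(Rational(64, 27), 245) = Rational(15680, 27)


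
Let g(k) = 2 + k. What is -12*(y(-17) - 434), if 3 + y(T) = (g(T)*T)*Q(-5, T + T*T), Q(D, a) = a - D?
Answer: -842376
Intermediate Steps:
y(T) = -3 + T*(2 + T)*(5 + T + T²) (y(T) = -3 + ((2 + T)*T)*((T + T*T) - 1*(-5)) = -3 + (T*(2 + T))*((T + T²) + 5) = -3 + (T*(2 + T))*(5 + T + T²) = -3 + T*(2 + T)*(5 + T + T²))
-12*(y(-17) - 434) = -12*((-3 - 17*(2 - 17)*(5 - 17*(1 - 17))) - 434) = -12*((-3 - 17*(-15)*(5 - 17*(-16))) - 434) = -12*((-3 - 17*(-15)*(5 + 272)) - 434) = -12*((-3 - 17*(-15)*277) - 434) = -12*((-3 + 70635) - 434) = -12*(70632 - 434) = -12*70198 = -842376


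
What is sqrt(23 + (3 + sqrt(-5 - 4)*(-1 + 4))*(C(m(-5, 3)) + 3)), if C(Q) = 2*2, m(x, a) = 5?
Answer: sqrt(44 + 63*I) ≈ 7.7732 + 4.0524*I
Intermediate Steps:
C(Q) = 4
sqrt(23 + (3 + sqrt(-5 - 4)*(-1 + 4))*(C(m(-5, 3)) + 3)) = sqrt(23 + (3 + sqrt(-5 - 4)*(-1 + 4))*(4 + 3)) = sqrt(23 + (3 + sqrt(-9)*3)*7) = sqrt(23 + (3 + (3*I)*3)*7) = sqrt(23 + (3 + 9*I)*7) = sqrt(23 + (21 + 63*I)) = sqrt(44 + 63*I)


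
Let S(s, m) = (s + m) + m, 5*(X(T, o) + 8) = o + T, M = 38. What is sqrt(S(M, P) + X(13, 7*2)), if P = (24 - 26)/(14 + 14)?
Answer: sqrt(43190)/35 ≈ 5.9378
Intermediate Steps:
X(T, o) = -8 + T/5 + o/5 (X(T, o) = -8 + (o + T)/5 = -8 + (T + o)/5 = -8 + (T/5 + o/5) = -8 + T/5 + o/5)
P = -1/14 (P = -2/28 = -2*1/28 = -1/14 ≈ -0.071429)
S(s, m) = s + 2*m (S(s, m) = (m + s) + m = s + 2*m)
sqrt(S(M, P) + X(13, 7*2)) = sqrt((38 + 2*(-1/14)) + (-8 + (1/5)*13 + (7*2)/5)) = sqrt((38 - 1/7) + (-8 + 13/5 + (1/5)*14)) = sqrt(265/7 + (-8 + 13/5 + 14/5)) = sqrt(265/7 - 13/5) = sqrt(1234/35) = sqrt(43190)/35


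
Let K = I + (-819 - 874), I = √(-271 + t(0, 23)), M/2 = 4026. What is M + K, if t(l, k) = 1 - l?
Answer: 6359 + 3*I*√30 ≈ 6359.0 + 16.432*I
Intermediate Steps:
M = 8052 (M = 2*4026 = 8052)
I = 3*I*√30 (I = √(-271 + (1 - 1*0)) = √(-271 + (1 + 0)) = √(-271 + 1) = √(-270) = 3*I*√30 ≈ 16.432*I)
K = -1693 + 3*I*√30 (K = 3*I*√30 + (-819 - 874) = 3*I*√30 - 1693 = -1693 + 3*I*√30 ≈ -1693.0 + 16.432*I)
M + K = 8052 + (-1693 + 3*I*√30) = 6359 + 3*I*√30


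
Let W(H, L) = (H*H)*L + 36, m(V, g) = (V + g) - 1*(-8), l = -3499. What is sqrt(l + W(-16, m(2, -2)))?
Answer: I*sqrt(1415) ≈ 37.616*I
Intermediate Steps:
m(V, g) = 8 + V + g (m(V, g) = (V + g) + 8 = 8 + V + g)
W(H, L) = 36 + L*H**2 (W(H, L) = H**2*L + 36 = L*H**2 + 36 = 36 + L*H**2)
sqrt(l + W(-16, m(2, -2))) = sqrt(-3499 + (36 + (8 + 2 - 2)*(-16)**2)) = sqrt(-3499 + (36 + 8*256)) = sqrt(-3499 + (36 + 2048)) = sqrt(-3499 + 2084) = sqrt(-1415) = I*sqrt(1415)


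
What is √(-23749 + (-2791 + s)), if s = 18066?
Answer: I*√8474 ≈ 92.054*I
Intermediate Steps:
√(-23749 + (-2791 + s)) = √(-23749 + (-2791 + 18066)) = √(-23749 + 15275) = √(-8474) = I*√8474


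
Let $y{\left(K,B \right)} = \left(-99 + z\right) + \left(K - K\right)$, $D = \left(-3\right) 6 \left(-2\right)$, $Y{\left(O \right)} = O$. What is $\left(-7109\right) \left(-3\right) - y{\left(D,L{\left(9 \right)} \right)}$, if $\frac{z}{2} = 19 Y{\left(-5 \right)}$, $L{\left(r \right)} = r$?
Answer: $21616$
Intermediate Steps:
$D = 36$ ($D = \left(-18\right) \left(-2\right) = 36$)
$z = -190$ ($z = 2 \cdot 19 \left(-5\right) = 2 \left(-95\right) = -190$)
$y{\left(K,B \right)} = -289$ ($y{\left(K,B \right)} = \left(-99 - 190\right) + \left(K - K\right) = -289 + 0 = -289$)
$\left(-7109\right) \left(-3\right) - y{\left(D,L{\left(9 \right)} \right)} = \left(-7109\right) \left(-3\right) - -289 = 21327 + 289 = 21616$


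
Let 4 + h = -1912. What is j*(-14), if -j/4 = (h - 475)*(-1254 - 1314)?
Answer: 343844928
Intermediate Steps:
h = -1916 (h = -4 - 1912 = -1916)
j = -24560352 (j = -4*(-1916 - 475)*(-1254 - 1314) = -(-9564)*(-2568) = -4*6140088 = -24560352)
j*(-14) = -24560352*(-14) = 343844928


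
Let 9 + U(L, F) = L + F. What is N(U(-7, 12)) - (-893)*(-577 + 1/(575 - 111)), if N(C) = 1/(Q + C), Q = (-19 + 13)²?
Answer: -478160393/928 ≈ -5.1526e+5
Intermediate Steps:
Q = 36 (Q = (-6)² = 36)
U(L, F) = -9 + F + L (U(L, F) = -9 + (L + F) = -9 + (F + L) = -9 + F + L)
N(C) = 1/(36 + C)
N(U(-7, 12)) - (-893)*(-577 + 1/(575 - 111)) = 1/(36 + (-9 + 12 - 7)) - (-893)*(-577 + 1/(575 - 111)) = 1/(36 - 4) - (-893)*(-577 + 1/464) = 1/32 - (-893)*(-577 + 1/464) = 1/32 - (-893)*(-267727)/464 = 1/32 - 1*239080211/464 = 1/32 - 239080211/464 = -478160393/928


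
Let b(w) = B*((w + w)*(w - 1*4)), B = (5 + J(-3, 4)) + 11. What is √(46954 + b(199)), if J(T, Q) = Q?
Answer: √1599154 ≈ 1264.6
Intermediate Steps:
B = 20 (B = (5 + 4) + 11 = 9 + 11 = 20)
b(w) = 40*w*(-4 + w) (b(w) = 20*((w + w)*(w - 1*4)) = 20*((2*w)*(w - 4)) = 20*((2*w)*(-4 + w)) = 20*(2*w*(-4 + w)) = 40*w*(-4 + w))
√(46954 + b(199)) = √(46954 + 40*199*(-4 + 199)) = √(46954 + 40*199*195) = √(46954 + 1552200) = √1599154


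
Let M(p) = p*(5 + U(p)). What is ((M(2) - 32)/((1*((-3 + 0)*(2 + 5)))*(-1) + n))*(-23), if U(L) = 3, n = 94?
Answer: 16/5 ≈ 3.2000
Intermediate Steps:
M(p) = 8*p (M(p) = p*(5 + 3) = p*8 = 8*p)
((M(2) - 32)/((1*((-3 + 0)*(2 + 5)))*(-1) + n))*(-23) = ((8*2 - 32)/((1*((-3 + 0)*(2 + 5)))*(-1) + 94))*(-23) = ((16 - 32)/((1*(-3*7))*(-1) + 94))*(-23) = -16/((1*(-21))*(-1) + 94)*(-23) = -16/(-21*(-1) + 94)*(-23) = -16/(21 + 94)*(-23) = -16/115*(-23) = 16/5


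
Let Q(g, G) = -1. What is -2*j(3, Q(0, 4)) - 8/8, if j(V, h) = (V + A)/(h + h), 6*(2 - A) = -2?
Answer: 13/3 ≈ 4.3333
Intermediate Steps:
A = 7/3 (A = 2 - 1/6*(-2) = 2 + 1/3 = 7/3 ≈ 2.3333)
j(V, h) = (7/3 + V)/(2*h) (j(V, h) = (V + 7/3)/(h + h) = (7/3 + V)/((2*h)) = (7/3 + V)*(1/(2*h)) = (7/3 + V)/(2*h))
-2*j(3, Q(0, 4)) - 8/8 = -(7 + 3*3)/(3*(-1)) - 8/8 = -(-1)*(7 + 9)/3 - 8*1/8 = -(-1)*16/3 - 1 = -2*(-8/3) - 1 = 16/3 - 1 = 13/3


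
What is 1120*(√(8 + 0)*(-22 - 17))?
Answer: -87360*√2 ≈ -1.2355e+5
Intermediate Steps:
1120*(√(8 + 0)*(-22 - 17)) = 1120*(√8*(-39)) = 1120*((2*√2)*(-39)) = 1120*(-78*√2) = -87360*√2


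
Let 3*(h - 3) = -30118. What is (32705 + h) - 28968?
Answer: -18898/3 ≈ -6299.3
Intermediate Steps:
h = -30109/3 (h = 3 + (⅓)*(-30118) = 3 - 30118/3 = -30109/3 ≈ -10036.)
(32705 + h) - 28968 = (32705 - 30109/3) - 28968 = 68006/3 - 28968 = -18898/3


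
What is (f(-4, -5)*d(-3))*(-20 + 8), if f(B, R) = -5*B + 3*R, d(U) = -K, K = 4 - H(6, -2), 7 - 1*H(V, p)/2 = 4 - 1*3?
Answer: -480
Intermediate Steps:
H(V, p) = 12 (H(V, p) = 14 - 2*(4 - 1*3) = 14 - 2*(4 - 3) = 14 - 2*1 = 14 - 2 = 12)
K = -8 (K = 4 - 1*12 = 4 - 12 = -8)
d(U) = 8 (d(U) = -1*(-8) = 8)
(f(-4, -5)*d(-3))*(-20 + 8) = ((-5*(-4) + 3*(-5))*8)*(-20 + 8) = ((20 - 15)*8)*(-12) = (5*8)*(-12) = 40*(-12) = -480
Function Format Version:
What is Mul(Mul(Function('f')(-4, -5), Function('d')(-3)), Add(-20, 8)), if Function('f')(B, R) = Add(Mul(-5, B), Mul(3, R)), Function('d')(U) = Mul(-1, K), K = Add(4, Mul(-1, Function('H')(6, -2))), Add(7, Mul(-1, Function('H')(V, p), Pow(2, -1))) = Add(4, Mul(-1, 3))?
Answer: -480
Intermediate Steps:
Function('H')(V, p) = 12 (Function('H')(V, p) = Add(14, Mul(-2, Add(4, Mul(-1, 3)))) = Add(14, Mul(-2, Add(4, -3))) = Add(14, Mul(-2, 1)) = Add(14, -2) = 12)
K = -8 (K = Add(4, Mul(-1, 12)) = Add(4, -12) = -8)
Function('d')(U) = 8 (Function('d')(U) = Mul(-1, -8) = 8)
Mul(Mul(Function('f')(-4, -5), Function('d')(-3)), Add(-20, 8)) = Mul(Mul(Add(Mul(-5, -4), Mul(3, -5)), 8), Add(-20, 8)) = Mul(Mul(Add(20, -15), 8), -12) = Mul(Mul(5, 8), -12) = Mul(40, -12) = -480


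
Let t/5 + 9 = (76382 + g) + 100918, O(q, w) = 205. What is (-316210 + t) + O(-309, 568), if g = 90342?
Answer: 1022160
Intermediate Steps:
t = 1338165 (t = -45 + 5*((76382 + 90342) + 100918) = -45 + 5*(166724 + 100918) = -45 + 5*267642 = -45 + 1338210 = 1338165)
(-316210 + t) + O(-309, 568) = (-316210 + 1338165) + 205 = 1021955 + 205 = 1022160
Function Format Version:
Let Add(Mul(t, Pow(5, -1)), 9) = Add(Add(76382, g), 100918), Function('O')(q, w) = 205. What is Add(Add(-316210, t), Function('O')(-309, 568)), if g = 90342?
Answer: 1022160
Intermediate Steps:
t = 1338165 (t = Add(-45, Mul(5, Add(Add(76382, 90342), 100918))) = Add(-45, Mul(5, Add(166724, 100918))) = Add(-45, Mul(5, 267642)) = Add(-45, 1338210) = 1338165)
Add(Add(-316210, t), Function('O')(-309, 568)) = Add(Add(-316210, 1338165), 205) = Add(1021955, 205) = 1022160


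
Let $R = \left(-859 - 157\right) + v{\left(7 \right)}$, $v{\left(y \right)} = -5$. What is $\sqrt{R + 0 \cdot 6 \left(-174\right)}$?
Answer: $i \sqrt{1021} \approx 31.953 i$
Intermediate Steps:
$R = -1021$ ($R = \left(-859 - 157\right) - 5 = -1016 - 5 = -1021$)
$\sqrt{R + 0 \cdot 6 \left(-174\right)} = \sqrt{-1021 + 0 \cdot 6 \left(-174\right)} = \sqrt{-1021 + 0 \left(-174\right)} = \sqrt{-1021 + 0} = \sqrt{-1021} = i \sqrt{1021}$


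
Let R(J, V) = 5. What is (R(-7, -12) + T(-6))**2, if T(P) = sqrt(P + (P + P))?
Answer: 7 + 30*I*sqrt(2) ≈ 7.0 + 42.426*I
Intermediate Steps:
T(P) = sqrt(3)*sqrt(P) (T(P) = sqrt(P + 2*P) = sqrt(3*P) = sqrt(3)*sqrt(P))
(R(-7, -12) + T(-6))**2 = (5 + sqrt(3)*sqrt(-6))**2 = (5 + sqrt(3)*(I*sqrt(6)))**2 = (5 + 3*I*sqrt(2))**2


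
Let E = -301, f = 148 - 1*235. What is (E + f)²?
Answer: 150544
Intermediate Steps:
f = -87 (f = 148 - 235 = -87)
(E + f)² = (-301 - 87)² = (-388)² = 150544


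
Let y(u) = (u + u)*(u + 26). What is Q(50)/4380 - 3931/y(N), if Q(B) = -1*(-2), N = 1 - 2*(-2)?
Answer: -430429/33945 ≈ -12.680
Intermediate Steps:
N = 5 (N = 1 + 4 = 5)
y(u) = 2*u*(26 + u) (y(u) = (2*u)*(26 + u) = 2*u*(26 + u))
Q(B) = 2
Q(50)/4380 - 3931/y(N) = 2/4380 - 3931*1/(10*(26 + 5)) = 2*(1/4380) - 3931/(2*5*31) = 1/2190 - 3931/310 = -430429/33945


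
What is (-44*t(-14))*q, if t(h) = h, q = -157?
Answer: -96712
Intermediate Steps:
(-44*t(-14))*q = -44*(-14)*(-157) = 616*(-157) = -96712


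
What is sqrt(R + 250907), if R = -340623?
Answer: 2*I*sqrt(22429) ≈ 299.53*I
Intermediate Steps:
sqrt(R + 250907) = sqrt(-340623 + 250907) = sqrt(-89716) = 2*I*sqrt(22429)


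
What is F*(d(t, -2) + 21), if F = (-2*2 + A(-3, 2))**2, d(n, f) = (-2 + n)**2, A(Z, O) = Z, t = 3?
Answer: 1078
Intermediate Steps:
F = 49 (F = (-2*2 - 3)**2 = (-4 - 3)**2 = (-7)**2 = 49)
F*(d(t, -2) + 21) = 49*((-2 + 3)**2 + 21) = 49*(1**2 + 21) = 49*(1 + 21) = 49*22 = 1078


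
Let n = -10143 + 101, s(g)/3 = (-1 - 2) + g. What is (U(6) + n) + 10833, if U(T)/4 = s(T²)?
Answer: 1187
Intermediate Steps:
s(g) = -9 + 3*g (s(g) = 3*((-1 - 2) + g) = 3*(-3 + g) = -9 + 3*g)
n = -10042
U(T) = -36 + 12*T² (U(T) = 4*(-9 + 3*T²) = -36 + 12*T²)
(U(6) + n) + 10833 = ((-36 + 12*6²) - 10042) + 10833 = ((-36 + 12*36) - 10042) + 10833 = ((-36 + 432) - 10042) + 10833 = (396 - 10042) + 10833 = -9646 + 10833 = 1187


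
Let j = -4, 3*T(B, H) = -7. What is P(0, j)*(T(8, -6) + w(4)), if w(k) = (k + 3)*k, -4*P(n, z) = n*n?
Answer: 0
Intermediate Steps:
T(B, H) = -7/3 (T(B, H) = (⅓)*(-7) = -7/3)
P(n, z) = -n²/4 (P(n, z) = -n*n/4 = -n²/4)
w(k) = k*(3 + k) (w(k) = (3 + k)*k = k*(3 + k))
P(0, j)*(T(8, -6) + w(4)) = (-¼*0²)*(-7/3 + 4*(3 + 4)) = (-¼*0)*(-7/3 + 4*7) = 0*(-7/3 + 28) = 0*(77/3) = 0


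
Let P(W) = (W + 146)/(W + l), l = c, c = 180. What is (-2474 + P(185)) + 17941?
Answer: 5645786/365 ≈ 15468.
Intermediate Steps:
l = 180
P(W) = (146 + W)/(180 + W) (P(W) = (W + 146)/(W + 180) = (146 + W)/(180 + W))
(-2474 + P(185)) + 17941 = (-2474 + (146 + 185)/(180 + 185)) + 17941 = (-2474 + 331/365) + 17941 = -902679/365 + 17941 = 5645786/365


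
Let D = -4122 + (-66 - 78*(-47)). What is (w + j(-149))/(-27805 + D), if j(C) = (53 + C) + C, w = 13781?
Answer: -13536/28327 ≈ -0.47785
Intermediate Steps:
D = -522 (D = -4122 + (-66 + 3666) = -4122 + 3600 = -522)
j(C) = 53 + 2*C
(w + j(-149))/(-27805 + D) = (13781 + (53 + 2*(-149)))/(-27805 - 522) = (13781 + (53 - 298))/(-28327) = (13781 - 245)*(-1/28327) = 13536*(-1/28327) = -13536/28327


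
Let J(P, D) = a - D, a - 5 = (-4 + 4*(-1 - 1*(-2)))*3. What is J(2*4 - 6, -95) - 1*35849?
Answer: -35749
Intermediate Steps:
a = 5 (a = 5 + (-4 + 4*(-1 - 1*(-2)))*3 = 5 + (-4 + 4*(-1 + 2))*3 = 5 + (-4 + 4*1)*3 = 5 + (-4 + 4)*3 = 5 + 0*3 = 5 + 0 = 5)
J(P, D) = 5 - D
J(2*4 - 6, -95) - 1*35849 = (5 - 1*(-95)) - 1*35849 = (5 + 95) - 35849 = 100 - 35849 = -35749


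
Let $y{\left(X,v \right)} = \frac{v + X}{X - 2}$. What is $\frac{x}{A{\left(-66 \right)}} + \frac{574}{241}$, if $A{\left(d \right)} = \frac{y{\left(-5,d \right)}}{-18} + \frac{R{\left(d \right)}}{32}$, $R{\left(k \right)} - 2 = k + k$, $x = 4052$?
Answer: $- \frac{981667694}{1123783} \approx -873.54$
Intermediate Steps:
$y{\left(X,v \right)} = \frac{X + v}{-2 + X}$
$R{\left(k \right)} = 2 + 2 k$ ($R{\left(k \right)} = 2 + \left(k + k\right) = 2 + 2 k$)
$A{\left(d \right)} = \frac{23}{1008} + \frac{71 d}{1008}$ ($A{\left(d \right)} = \frac{\frac{1}{-2 - 5} \left(-5 + d\right)}{-18} + \frac{2 + 2 d}{32} = \frac{-5 + d}{-7} \left(- \frac{1}{18}\right) + \left(2 + 2 d\right) \frac{1}{32} = - \frac{-5 + d}{7} \left(- \frac{1}{18}\right) + \left(\frac{1}{16} + \frac{d}{16}\right) = \left(\frac{5}{7} - \frac{d}{7}\right) \left(- \frac{1}{18}\right) + \left(\frac{1}{16} + \frac{d}{16}\right) = \left(- \frac{5}{126} + \frac{d}{126}\right) + \left(\frac{1}{16} + \frac{d}{16}\right) = \frac{23}{1008} + \frac{71 d}{1008}$)
$\frac{x}{A{\left(-66 \right)}} + \frac{574}{241} = \frac{4052}{\frac{23}{1008} + \frac{71}{1008} \left(-66\right)} + \frac{574}{241} = \frac{4052}{\frac{23}{1008} - \frac{781}{168}} + 574 \cdot \frac{1}{241} = \frac{4052}{- \frac{4663}{1008}} + \frac{574}{241} = 4052 \left(- \frac{1008}{4663}\right) + \frac{574}{241} = - \frac{4084416}{4663} + \frac{574}{241} = - \frac{981667694}{1123783}$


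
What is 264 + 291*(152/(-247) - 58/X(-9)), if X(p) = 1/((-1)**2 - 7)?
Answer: 1317588/13 ≈ 1.0135e+5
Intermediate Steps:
X(p) = -1/6 (X(p) = 1/(1 - 7) = 1/(-6) = -1/6)
264 + 291*(152/(-247) - 58/X(-9)) = 264 + 291*(152/(-247) - 58/(-1/6)) = 264 + 291*(152*(-1/247) - 58*(-6)) = 264 + 291*(-8/13 + 348) = 264 + 291*(4516/13) = 264 + 1314156/13 = 1317588/13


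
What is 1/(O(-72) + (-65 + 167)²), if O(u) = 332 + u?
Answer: 1/10664 ≈ 9.3773e-5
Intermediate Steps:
1/(O(-72) + (-65 + 167)²) = 1/((332 - 72) + (-65 + 167)²) = 1/(260 + 102²) = 1/(260 + 10404) = 1/10664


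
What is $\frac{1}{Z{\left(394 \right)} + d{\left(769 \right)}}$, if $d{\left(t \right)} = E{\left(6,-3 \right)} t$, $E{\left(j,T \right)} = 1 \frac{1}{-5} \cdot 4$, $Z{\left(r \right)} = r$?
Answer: $- \frac{5}{1106} \approx -0.0045208$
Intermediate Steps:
$E{\left(j,T \right)} = - \frac{4}{5}$ ($E{\left(j,T \right)} = 1 \left(- \frac{1}{5}\right) 4 = \left(- \frac{1}{5}\right) 4 = - \frac{4}{5}$)
$d{\left(t \right)} = - \frac{4 t}{5}$
$\frac{1}{Z{\left(394 \right)} + d{\left(769 \right)}} = \frac{1}{394 - \frac{3076}{5}} = \frac{1}{- \frac{1106}{5}} = - \frac{5}{1106}$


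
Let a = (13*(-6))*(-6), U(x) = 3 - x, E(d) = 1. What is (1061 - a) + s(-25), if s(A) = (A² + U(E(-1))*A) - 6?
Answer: 1162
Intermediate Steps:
s(A) = -6 + A² + 2*A (s(A) = (A² + (3 - 1*1)*A) - 6 = (A² + (3 - 1)*A) - 6 = (A² + 2*A) - 6 = -6 + A² + 2*A)
a = 468 (a = -78*(-6) = 468)
(1061 - a) + s(-25) = (1061 - 1*468) + (-6 + (-25)² + 2*(-25)) = (1061 - 468) + (-6 + 625 - 50) = 593 + 569 = 1162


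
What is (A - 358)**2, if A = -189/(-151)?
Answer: 2901869161/22801 ≈ 1.2727e+5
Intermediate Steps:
A = 189/151 (A = -189*(-1/151) = 189/151 ≈ 1.2517)
(A - 358)**2 = (189/151 - 358)**2 = (-53869/151)**2 = 2901869161/22801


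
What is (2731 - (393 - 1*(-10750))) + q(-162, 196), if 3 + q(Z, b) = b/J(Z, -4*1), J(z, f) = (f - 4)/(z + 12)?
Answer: -4740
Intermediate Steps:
J(z, f) = (-4 + f)/(12 + z)
q(Z, b) = -3 + b*(-3/2 - Z/8) (q(Z, b) = -3 + b/(((-4 - 4*1)/(12 + Z))) = -3 + b/(((-4 - 4)/(12 + Z))) = -3 + b/((-8/(12 + Z))) = -3 + b*(-3/2 - Z/8))
(2731 - (393 - 1*(-10750))) + q(-162, 196) = (2731 - (393 - 1*(-10750))) + (-3 - 1/8*196*(12 - 162)) = (2731 - (393 + 10750)) + (-3 - 1/8*196*(-150)) = (2731 - 1*11143) + (-3 + 3675) = (2731 - 11143) + 3672 = -8412 + 3672 = -4740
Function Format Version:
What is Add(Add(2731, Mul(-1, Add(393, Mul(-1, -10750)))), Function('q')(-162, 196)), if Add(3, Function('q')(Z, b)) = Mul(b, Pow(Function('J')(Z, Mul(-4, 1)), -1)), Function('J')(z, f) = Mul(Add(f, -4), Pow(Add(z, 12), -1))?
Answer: -4740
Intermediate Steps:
Function('J')(z, f) = Mul(Pow(Add(12, z), -1), Add(-4, f)) (Function('J')(z, f) = Mul(Add(-4, f), Pow(Add(12, z), -1)) = Mul(Pow(Add(12, z), -1), Add(-4, f)))
Function('q')(Z, b) = Add(-3, Mul(b, Add(Rational(-3, 2), Mul(Rational(-1, 8), Z)))) (Function('q')(Z, b) = Add(-3, Mul(b, Pow(Mul(Pow(Add(12, Z), -1), Add(-4, Mul(-4, 1))), -1))) = Add(-3, Mul(b, Pow(Mul(Pow(Add(12, Z), -1), Add(-4, -4)), -1))) = Add(-3, Mul(b, Pow(Mul(Pow(Add(12, Z), -1), -8), -1))) = Add(-3, Mul(b, Pow(Mul(-8, Pow(Add(12, Z), -1)), -1))) = Add(-3, Mul(b, Add(Rational(-3, 2), Mul(Rational(-1, 8), Z)))))
Add(Add(2731, Mul(-1, Add(393, Mul(-1, -10750)))), Function('q')(-162, 196)) = Add(Add(2731, Mul(-1, Add(393, Mul(-1, -10750)))), Add(-3, Mul(Rational(-1, 8), 196, Add(12, -162)))) = Add(Add(2731, Mul(-1, Add(393, 10750))), Add(-3, Mul(Rational(-1, 8), 196, -150))) = Add(Add(2731, Mul(-1, 11143)), Add(-3, 3675)) = Add(Add(2731, -11143), 3672) = Add(-8412, 3672) = -4740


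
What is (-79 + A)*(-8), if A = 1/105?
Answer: 66352/105 ≈ 631.92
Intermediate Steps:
A = 1/105 ≈ 0.0095238
(-79 + A)*(-8) = (-79 + 1/105)*(-8) = -8294/105*(-8) = 66352/105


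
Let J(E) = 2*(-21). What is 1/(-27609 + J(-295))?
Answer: -1/27651 ≈ -3.6165e-5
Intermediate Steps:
J(E) = -42
1/(-27609 + J(-295)) = 1/(-27609 - 42) = 1/(-27651) = -1/27651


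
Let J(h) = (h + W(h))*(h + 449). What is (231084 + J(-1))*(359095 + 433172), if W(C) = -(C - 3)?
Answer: 184145034276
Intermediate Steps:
W(C) = 3 - C (W(C) = -(-3 + C) = 3 - C)
J(h) = 1347 + 3*h (J(h) = (h + (3 - h))*(h + 449) = 3*(449 + h) = 1347 + 3*h)
(231084 + J(-1))*(359095 + 433172) = (231084 + (1347 + 3*(-1)))*(359095 + 433172) = (231084 + (1347 - 3))*792267 = (231084 + 1344)*792267 = 232428*792267 = 184145034276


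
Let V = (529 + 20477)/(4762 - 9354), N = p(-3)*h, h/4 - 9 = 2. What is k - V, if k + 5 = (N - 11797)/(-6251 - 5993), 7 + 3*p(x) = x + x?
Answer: 11670971/21084168 ≈ 0.55354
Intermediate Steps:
p(x) = -7/3 + 2*x/3 (p(x) = -7/3 + (x + x)/3 = -7/3 + (2*x)/3 = -7/3 + 2*x/3)
h = 44 (h = 36 + 4*2 = 36 + 8 = 44)
N = -572/3 (N = (-7/3 + (⅔)*(-3))*44 = (-7/3 - 2)*44 = -13/3*44 = -572/3 ≈ -190.67)
V = -10503/2296 (V = 21006/(-4592) = 21006*(-1/4592) = -10503/2296 ≈ -4.5745)
k = -147697/36732 (k = -5 + (-572/3 - 11797)/(-6251 - 5993) = -5 - 35963/3/(-12244) = -5 - 35963/3*(-1/12244) = -5 + 35963/36732 = -147697/36732 ≈ -4.0209)
k - V = -147697/36732 - 1*(-10503/2296) = -147697/36732 + 10503/2296 = 11670971/21084168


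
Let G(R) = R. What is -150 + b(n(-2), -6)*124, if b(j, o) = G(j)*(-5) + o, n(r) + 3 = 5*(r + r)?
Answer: 13366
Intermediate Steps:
n(r) = -3 + 10*r (n(r) = -3 + 5*(r + r) = -3 + 5*(2*r) = -3 + 10*r)
b(j, o) = o - 5*j (b(j, o) = j*(-5) + o = -5*j + o = o - 5*j)
-150 + b(n(-2), -6)*124 = -150 + (-6 - 5*(-3 + 10*(-2)))*124 = -150 + (-6 - 5*(-3 - 20))*124 = -150 + (-6 - 5*(-23))*124 = -150 + (-6 + 115)*124 = -150 + 109*124 = -150 + 13516 = 13366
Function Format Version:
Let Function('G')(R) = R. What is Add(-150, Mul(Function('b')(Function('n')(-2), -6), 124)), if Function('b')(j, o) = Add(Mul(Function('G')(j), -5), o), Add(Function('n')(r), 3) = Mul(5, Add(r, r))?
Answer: 13366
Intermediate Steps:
Function('n')(r) = Add(-3, Mul(10, r)) (Function('n')(r) = Add(-3, Mul(5, Add(r, r))) = Add(-3, Mul(5, Mul(2, r))) = Add(-3, Mul(10, r)))
Function('b')(j, o) = Add(o, Mul(-5, j)) (Function('b')(j, o) = Add(Mul(j, -5), o) = Add(Mul(-5, j), o) = Add(o, Mul(-5, j)))
Add(-150, Mul(Function('b')(Function('n')(-2), -6), 124)) = Add(-150, Mul(Add(-6, Mul(-5, Add(-3, Mul(10, -2)))), 124)) = Add(-150, Mul(Add(-6, Mul(-5, Add(-3, -20))), 124)) = Add(-150, Mul(Add(-6, Mul(-5, -23)), 124)) = Add(-150, Mul(Add(-6, 115), 124)) = Add(-150, Mul(109, 124)) = Add(-150, 13516) = 13366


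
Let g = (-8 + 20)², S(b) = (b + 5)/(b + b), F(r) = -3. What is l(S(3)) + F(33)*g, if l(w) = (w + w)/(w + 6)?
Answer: -4748/11 ≈ -431.64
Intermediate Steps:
S(b) = (5 + b)/(2*b) (S(b) = (5 + b)/((2*b)) = (5 + b)*(1/(2*b)) = (5 + b)/(2*b))
l(w) = 2*w/(6 + w) (l(w) = (2*w)/(6 + w) = 2*w/(6 + w))
g = 144 (g = 12² = 144)
l(S(3)) + F(33)*g = 2*((½)*(5 + 3)/3)/(6 + (½)*(5 + 3)/3) - 3*144 = 2*((½)*(⅓)*8)/(6 + (½)*(⅓)*8) - 432 = 2*(4/3)/(6 + 4/3) - 432 = 2*(4/3)/(22/3) - 432 = 2*(4/3)*(3/22) - 432 = 4/11 - 432 = -4748/11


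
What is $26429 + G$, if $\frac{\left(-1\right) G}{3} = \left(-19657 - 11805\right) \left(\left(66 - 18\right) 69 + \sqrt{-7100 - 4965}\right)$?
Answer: $312632861 + 94386 i \sqrt{12065} \approx 3.1263 \cdot 10^{8} + 1.0367 \cdot 10^{7} i$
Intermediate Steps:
$G = 312606432 + 94386 i \sqrt{12065}$ ($G = - 3 \left(-19657 - 11805\right) \left(\left(66 - 18\right) 69 + \sqrt{-7100 - 4965}\right) = - 3 \left(- 31462 \left(48 \cdot 69 + \sqrt{-12065}\right)\right) = - 3 \left(- 31462 \left(3312 + i \sqrt{12065}\right)\right) = - 3 \left(-104202144 - 31462 i \sqrt{12065}\right) = 312606432 + 94386 i \sqrt{12065} \approx 3.1261 \cdot 10^{8} + 1.0367 \cdot 10^{7} i$)
$26429 + G = 26429 + \left(312606432 + 94386 i \sqrt{12065}\right) = 312632861 + 94386 i \sqrt{12065}$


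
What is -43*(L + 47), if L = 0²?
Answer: -2021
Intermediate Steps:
L = 0
-43*(L + 47) = -43*(0 + 47) = -43*47 = -2021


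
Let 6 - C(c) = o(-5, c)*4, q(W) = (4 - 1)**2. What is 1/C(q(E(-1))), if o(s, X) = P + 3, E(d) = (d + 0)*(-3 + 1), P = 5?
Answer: -1/26 ≈ -0.038462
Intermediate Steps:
E(d) = -2*d (E(d) = d*(-2) = -2*d)
o(s, X) = 8 (o(s, X) = 5 + 3 = 8)
q(W) = 9 (q(W) = 3**2 = 9)
C(c) = -26 (C(c) = 6 - 8*4 = 6 - 1*32 = 6 - 32 = -26)
1/C(q(E(-1))) = 1/(-26) = -1/26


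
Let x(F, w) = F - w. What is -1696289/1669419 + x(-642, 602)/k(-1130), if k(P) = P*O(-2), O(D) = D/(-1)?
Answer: -439213976/943221735 ≈ -0.46565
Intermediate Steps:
O(D) = -D (O(D) = D*(-1) = -D)
k(P) = 2*P (k(P) = P*(-1*(-2)) = P*2 = 2*P)
-1696289/1669419 + x(-642, 602)/k(-1130) = -1696289/1669419 + (-642 - 1*602)/((2*(-1130))) = -1696289*1/1669419 + (-642 - 602)/(-2260) = -1696289/1669419 - 1244*(-1/2260) = -1696289/1669419 + 311/565 = -439213976/943221735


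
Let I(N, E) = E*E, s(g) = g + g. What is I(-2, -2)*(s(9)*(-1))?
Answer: -72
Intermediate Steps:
s(g) = 2*g
I(N, E) = E²
I(-2, -2)*(s(9)*(-1)) = (-2)²*((2*9)*(-1)) = 4*(18*(-1)) = 4*(-18) = -72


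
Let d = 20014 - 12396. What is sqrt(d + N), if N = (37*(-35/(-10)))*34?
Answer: sqrt(12021) ≈ 109.64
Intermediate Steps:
d = 7618
N = 4403 (N = (37*(-35*(-1/10)))*34 = (37*(7/2))*34 = (259/2)*34 = 4403)
sqrt(d + N) = sqrt(7618 + 4403) = sqrt(12021)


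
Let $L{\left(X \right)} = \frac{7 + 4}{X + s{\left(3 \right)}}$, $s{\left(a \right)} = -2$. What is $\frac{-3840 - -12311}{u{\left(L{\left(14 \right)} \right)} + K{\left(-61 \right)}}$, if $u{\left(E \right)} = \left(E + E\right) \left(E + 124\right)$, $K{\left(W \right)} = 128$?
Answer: $\frac{609912}{25705} \approx 23.727$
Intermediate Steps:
$L{\left(X \right)} = \frac{11}{-2 + X}$ ($L{\left(X \right)} = \frac{7 + 4}{X - 2} = \frac{11}{-2 + X}$)
$u{\left(E \right)} = 2 E \left(124 + E\right)$
$\frac{-3840 - -12311}{u{\left(L{\left(14 \right)} \right)} + K{\left(-61 \right)}} = \frac{-3840 - -12311}{2 \frac{11}{-2 + 14} \left(124 + \frac{11}{-2 + 14}\right) + 128} = \frac{-3840 + \left(-1868 + 14179\right)}{2 \cdot \frac{11}{12} \left(124 + \frac{11}{12}\right) + 128} = \frac{-3840 + 12311}{2 \cdot 11 \cdot \frac{1}{12} \left(124 + 11 \cdot \frac{1}{12}\right) + 128} = \frac{8471}{2 \cdot \frac{11}{12} \left(124 + \frac{11}{12}\right) + 128} = \frac{8471}{2 \cdot \frac{11}{12} \cdot \frac{1499}{12} + 128} = \frac{8471}{\frac{16489}{72} + 128} = \frac{8471}{\frac{25705}{72}} = 8471 \cdot \frac{72}{25705} = \frac{609912}{25705}$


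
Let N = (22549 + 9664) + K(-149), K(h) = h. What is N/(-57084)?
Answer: -2672/4757 ≈ -0.56170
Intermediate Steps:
N = 32064 (N = (22549 + 9664) - 149 = 32213 - 149 = 32064)
N/(-57084) = 32064/(-57084) = 32064*(-1/57084) = -2672/4757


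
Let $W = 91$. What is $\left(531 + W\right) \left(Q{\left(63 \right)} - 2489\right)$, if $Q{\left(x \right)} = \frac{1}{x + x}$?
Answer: $- \frac{97533643}{63} \approx -1.5482 \cdot 10^{6}$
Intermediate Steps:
$Q{\left(x \right)} = \frac{1}{2 x}$
$\left(531 + W\right) \left(Q{\left(63 \right)} - 2489\right) = \left(531 + 91\right) \left(\frac{1}{2 \cdot 63} - 2489\right) = 622 \left(\frac{1}{2} \cdot \frac{1}{63} - 2489\right) = 622 \left(\frac{1}{126} - 2489\right) = 622 \left(- \frac{313613}{126}\right) = - \frac{97533643}{63}$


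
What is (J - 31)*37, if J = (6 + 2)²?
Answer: 1221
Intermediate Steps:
J = 64 (J = 8² = 64)
(J - 31)*37 = (64 - 31)*37 = 33*37 = 1221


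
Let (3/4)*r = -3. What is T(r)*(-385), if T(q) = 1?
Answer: -385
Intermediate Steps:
r = -4 (r = (4/3)*(-3) = -4)
T(r)*(-385) = 1*(-385) = -385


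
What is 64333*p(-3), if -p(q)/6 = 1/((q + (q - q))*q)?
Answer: -128666/3 ≈ -42889.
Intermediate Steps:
p(q) = -6/q**2 (p(q) = -6/((q + (q - q))*q) = -6/((q + 0)*q) = -6/(q*q) = -6/q**2)
64333*p(-3) = 64333*(-6/(-3)**2) = 64333*(-6*1/9) = 64333*(-2/3) = -128666/3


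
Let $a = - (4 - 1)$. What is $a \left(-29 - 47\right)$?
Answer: $228$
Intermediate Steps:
$a = -3$ ($a = \left(-1\right) 3 = -3$)
$a \left(-29 - 47\right) = - 3 \left(-29 - 47\right) = \left(-3\right) \left(-76\right) = 228$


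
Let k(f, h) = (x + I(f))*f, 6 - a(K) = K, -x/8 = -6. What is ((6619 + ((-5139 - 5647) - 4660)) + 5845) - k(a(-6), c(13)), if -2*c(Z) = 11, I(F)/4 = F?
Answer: -4134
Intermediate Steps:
x = 48 (x = -8*(-6) = 48)
a(K) = 6 - K
I(F) = 4*F
c(Z) = -11/2 (c(Z) = -½*11 = -11/2)
k(f, h) = f*(48 + 4*f) (k(f, h) = (48 + 4*f)*f = f*(48 + 4*f))
((6619 + ((-5139 - 5647) - 4660)) + 5845) - k(a(-6), c(13)) = ((6619 + ((-5139 - 5647) - 4660)) + 5845) - 4*(6 - 1*(-6))*(12 + (6 - 1*(-6))) = ((6619 + (-10786 - 4660)) + 5845) - 4*(6 + 6)*(12 + (6 + 6)) = ((6619 - 15446) + 5845) - 4*12*(12 + 12) = (-8827 + 5845) - 4*12*24 = -2982 - 1*1152 = -2982 - 1152 = -4134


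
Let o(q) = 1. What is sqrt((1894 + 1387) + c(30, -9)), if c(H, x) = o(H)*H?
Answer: sqrt(3311) ≈ 57.541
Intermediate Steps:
c(H, x) = H (c(H, x) = 1*H = H)
sqrt((1894 + 1387) + c(30, -9)) = sqrt((1894 + 1387) + 30) = sqrt(3281 + 30) = sqrt(3311)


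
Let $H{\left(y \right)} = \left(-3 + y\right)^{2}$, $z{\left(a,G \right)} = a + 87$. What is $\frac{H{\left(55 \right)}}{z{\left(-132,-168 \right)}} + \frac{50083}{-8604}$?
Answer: $- \frac{2835439}{43020} \approx -65.91$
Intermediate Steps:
$z{\left(a,G \right)} = 87 + a$
$\frac{H{\left(55 \right)}}{z{\left(-132,-168 \right)}} + \frac{50083}{-8604} = \frac{\left(-3 + 55\right)^{2}}{87 - 132} + \frac{50083}{-8604} = \frac{52^{2}}{-45} + 50083 \left(- \frac{1}{8604}\right) = 2704 \left(- \frac{1}{45}\right) - \frac{50083}{8604} = - \frac{2704}{45} - \frac{50083}{8604} = - \frac{2835439}{43020}$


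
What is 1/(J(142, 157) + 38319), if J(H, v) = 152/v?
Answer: 157/6016235 ≈ 2.6096e-5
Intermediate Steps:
1/(J(142, 157) + 38319) = 1/(152/157 + 38319) = 1/(6016235/157) = 157/6016235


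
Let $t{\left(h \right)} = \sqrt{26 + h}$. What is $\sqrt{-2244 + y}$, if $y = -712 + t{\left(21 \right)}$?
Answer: $\sqrt{-2956 + \sqrt{47}} \approx 54.306 i$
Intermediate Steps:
$y = -712 + \sqrt{47}$ ($y = -712 + \sqrt{26 + 21} = -712 + \sqrt{47} \approx -705.14$)
$\sqrt{-2244 + y} = \sqrt{-2244 - \left(712 - \sqrt{47}\right)} = \sqrt{-2956 + \sqrt{47}}$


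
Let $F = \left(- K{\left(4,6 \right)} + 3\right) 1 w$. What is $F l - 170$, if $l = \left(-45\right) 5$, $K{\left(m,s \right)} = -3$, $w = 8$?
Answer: $-10970$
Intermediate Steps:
$l = -225$
$F = 48$ ($F = \left(\left(-1\right) \left(-3\right) + 3\right) 1 \cdot 8 = \left(3 + 3\right) 1 \cdot 8 = 6 \cdot 1 \cdot 8 = 6 \cdot 8 = 48$)
$F l - 170 = 48 \left(-225\right) - 170 = -10800 - 170 = -10970$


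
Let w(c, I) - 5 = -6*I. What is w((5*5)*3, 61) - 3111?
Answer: -3472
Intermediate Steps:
w(c, I) = 5 - 6*I
w((5*5)*3, 61) - 3111 = (5 - 6*61) - 3111 = (5 - 366) - 3111 = -361 - 3111 = -3472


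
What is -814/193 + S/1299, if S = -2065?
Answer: -1455931/250707 ≈ -5.8073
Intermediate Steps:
-814/193 + S/1299 = -814/193 - 2065/1299 = -1455931/250707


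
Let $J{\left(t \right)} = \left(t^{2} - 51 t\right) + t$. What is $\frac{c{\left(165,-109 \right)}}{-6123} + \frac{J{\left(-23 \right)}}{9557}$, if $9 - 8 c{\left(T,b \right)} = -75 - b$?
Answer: $\frac{82483061}{468140088} \approx 0.17619$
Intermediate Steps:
$c{\left(T,b \right)} = \frac{21}{2} + \frac{b}{8}$ ($c{\left(T,b \right)} = \frac{9}{8} - \frac{-75 - b}{8} = \frac{9}{8} + \left(\frac{75}{8} + \frac{b}{8}\right) = \frac{21}{2} + \frac{b}{8}$)
$J{\left(t \right)} = t^{2} - 50 t$
$\frac{c{\left(165,-109 \right)}}{-6123} + \frac{J{\left(-23 \right)}}{9557} = \frac{\frac{21}{2} + \frac{1}{8} \left(-109\right)}{-6123} + \frac{\left(-23\right) \left(-50 - 23\right)}{9557} = \left(\frac{21}{2} - \frac{109}{8}\right) \left(- \frac{1}{6123}\right) + \left(-23\right) \left(-73\right) \frac{1}{9557} = \left(- \frac{25}{8}\right) \left(- \frac{1}{6123}\right) + 1679 \cdot \frac{1}{9557} = \frac{25}{48984} + \frac{1679}{9557} = \frac{82483061}{468140088}$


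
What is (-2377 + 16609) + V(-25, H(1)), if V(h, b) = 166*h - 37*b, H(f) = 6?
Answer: 9860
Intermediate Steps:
V(h, b) = -37*b + 166*h
(-2377 + 16609) + V(-25, H(1)) = (-2377 + 16609) + (-37*6 + 166*(-25)) = 14232 + (-222 - 4150) = 14232 - 4372 = 9860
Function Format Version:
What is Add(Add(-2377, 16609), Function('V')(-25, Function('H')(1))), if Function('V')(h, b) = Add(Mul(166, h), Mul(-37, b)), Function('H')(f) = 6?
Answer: 9860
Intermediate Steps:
Function('V')(h, b) = Add(Mul(-37, b), Mul(166, h))
Add(Add(-2377, 16609), Function('V')(-25, Function('H')(1))) = Add(Add(-2377, 16609), Add(Mul(-37, 6), Mul(166, -25))) = Add(14232, Add(-222, -4150)) = Add(14232, -4372) = 9860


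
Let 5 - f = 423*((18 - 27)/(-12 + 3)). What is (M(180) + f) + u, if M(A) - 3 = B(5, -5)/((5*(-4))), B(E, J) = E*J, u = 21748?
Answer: 85337/4 ≈ 21334.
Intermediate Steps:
M(A) = 17/4 (M(A) = 3 + (5*(-5))/((5*(-4))) = 3 - 25/(-20) = 3 - 25*(-1/20) = 3 + 5/4 = 17/4)
f = -418 (f = 5 - 423*(18 - 27)/(-12 + 3) = 5 - 423*(-9/(-9)) = 5 - 423*(-9*(-1/9)) = 5 - 423 = -418)
(M(180) + f) + u = (17/4 - 418) + 21748 = -1655/4 + 21748 = 85337/4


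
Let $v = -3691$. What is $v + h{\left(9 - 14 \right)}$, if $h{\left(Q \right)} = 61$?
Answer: $-3630$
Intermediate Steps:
$v + h{\left(9 - 14 \right)} = -3691 + 61 = -3630$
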